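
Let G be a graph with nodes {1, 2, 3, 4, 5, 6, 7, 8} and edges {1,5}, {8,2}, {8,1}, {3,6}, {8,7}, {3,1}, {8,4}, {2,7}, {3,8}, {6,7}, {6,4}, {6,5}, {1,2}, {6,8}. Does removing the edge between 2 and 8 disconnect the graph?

No

After removing 2–8, the path 2-1-8 still connects them, so the edge is not a bridge.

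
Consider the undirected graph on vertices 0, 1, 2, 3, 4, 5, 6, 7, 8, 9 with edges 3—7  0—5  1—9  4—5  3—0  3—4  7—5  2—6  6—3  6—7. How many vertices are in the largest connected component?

7

8 is isolated — a component by itself.
Starting from 1 we can reach 1, 9. That is one component of size 2.
Starting from 0 we can reach 0, 2, 3, 4, 5, 6, 7. That is one component of size 7.
The largest has 7 vertices.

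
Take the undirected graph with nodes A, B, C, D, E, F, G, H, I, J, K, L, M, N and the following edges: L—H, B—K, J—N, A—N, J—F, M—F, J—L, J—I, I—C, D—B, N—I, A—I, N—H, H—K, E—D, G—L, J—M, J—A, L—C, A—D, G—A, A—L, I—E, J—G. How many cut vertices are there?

Removing J increases the component count from 1 to 2, so J is a cut vertex.
By contrast removing N leaves 1 component; it is not a cut vertex. No other vertex is a cut vertex either.

1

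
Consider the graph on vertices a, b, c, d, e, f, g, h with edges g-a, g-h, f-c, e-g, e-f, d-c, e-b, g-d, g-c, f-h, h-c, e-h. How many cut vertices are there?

2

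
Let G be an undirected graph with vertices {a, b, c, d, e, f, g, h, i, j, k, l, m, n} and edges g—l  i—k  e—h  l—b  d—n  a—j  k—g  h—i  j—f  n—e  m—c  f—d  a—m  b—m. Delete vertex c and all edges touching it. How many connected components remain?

1

With c gone, the remaining components are: {a, b, d, e, f, g, h, i, j, k, l, m, n}.
That is 1 component.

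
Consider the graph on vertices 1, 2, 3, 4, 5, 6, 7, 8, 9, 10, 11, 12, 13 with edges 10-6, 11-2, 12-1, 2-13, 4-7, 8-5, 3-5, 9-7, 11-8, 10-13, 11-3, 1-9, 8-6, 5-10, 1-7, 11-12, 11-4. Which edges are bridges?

none

The edges on the cycle 1-9-7-1 are not bridges since each lies on that cycle.
Every edge lies on some cycle, so there are no bridges.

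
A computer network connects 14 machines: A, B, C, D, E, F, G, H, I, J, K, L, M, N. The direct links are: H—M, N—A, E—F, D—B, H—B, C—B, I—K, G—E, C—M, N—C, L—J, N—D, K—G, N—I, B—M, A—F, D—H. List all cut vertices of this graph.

N

Removing N increases the component count from 2 to 3, so N is a cut vertex.
By contrast removing M leaves 2 components; it is not a cut vertex. No other vertex is a cut vertex either.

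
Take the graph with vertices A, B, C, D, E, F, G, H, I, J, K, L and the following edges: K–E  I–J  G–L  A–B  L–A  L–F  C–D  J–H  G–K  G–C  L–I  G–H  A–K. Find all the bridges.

A-B, C-D, C-G, E-K, F-L

The edges on the cycle G-L-A-K-G are not bridges since each lies on that cycle.
But removing E–K disconnects E from K; removing C–G disconnects C from G; removing B–A disconnects B from A; removing C–D disconnects C from D — these are bridges.
In total 5 edges are bridges.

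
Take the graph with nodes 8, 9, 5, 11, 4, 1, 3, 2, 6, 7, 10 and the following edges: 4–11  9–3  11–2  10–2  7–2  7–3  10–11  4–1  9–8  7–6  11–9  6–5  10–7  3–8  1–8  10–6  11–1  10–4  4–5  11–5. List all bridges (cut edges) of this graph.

none

The edges on the cycle 10-4-5-11-10 are not bridges since each lies on that cycle.
Every edge lies on some cycle, so there are no bridges.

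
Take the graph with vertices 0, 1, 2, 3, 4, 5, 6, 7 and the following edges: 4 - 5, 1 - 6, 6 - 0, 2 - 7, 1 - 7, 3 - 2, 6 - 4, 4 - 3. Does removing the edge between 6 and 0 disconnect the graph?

Yes

Removing 6 - 0 leaves no path between 6 and 0: the component count goes from 1 to 2. So it is a bridge.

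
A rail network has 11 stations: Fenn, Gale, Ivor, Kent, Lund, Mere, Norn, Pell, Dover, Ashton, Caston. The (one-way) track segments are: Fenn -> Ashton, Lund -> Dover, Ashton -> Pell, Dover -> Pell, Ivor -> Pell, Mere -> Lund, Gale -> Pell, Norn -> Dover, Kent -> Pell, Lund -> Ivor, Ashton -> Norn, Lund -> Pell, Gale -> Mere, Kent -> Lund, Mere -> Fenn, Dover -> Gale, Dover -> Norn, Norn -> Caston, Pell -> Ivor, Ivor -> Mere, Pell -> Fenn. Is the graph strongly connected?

No

There is no directed path from Pell to Kent, so the graph is not strongly connected.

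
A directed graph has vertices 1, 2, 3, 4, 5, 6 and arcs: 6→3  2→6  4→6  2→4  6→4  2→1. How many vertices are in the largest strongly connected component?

{4, 6} are all mutually reachable — one SCC of size 2.
{3} is an SCC by itself.
{2} is an SCC by itself.
{1} is an SCC by itself.
{5} is an SCC by itself.
The largest has 2 vertices.

2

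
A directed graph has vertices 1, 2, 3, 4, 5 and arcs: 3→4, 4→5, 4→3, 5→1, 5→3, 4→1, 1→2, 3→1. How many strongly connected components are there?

3

{3, 4, 5} are all mutually reachable — one SCC of size 3.
{1} is an SCC by itself.
{2} is an SCC by itself.
That gives 3 strongly connected components.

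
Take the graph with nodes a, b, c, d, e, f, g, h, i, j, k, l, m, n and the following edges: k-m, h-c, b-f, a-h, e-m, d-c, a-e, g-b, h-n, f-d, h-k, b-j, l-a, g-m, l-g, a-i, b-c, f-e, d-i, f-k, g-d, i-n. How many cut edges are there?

1

The edges on the cycle l-g-b-f-e-a-l are not bridges since each lies on that cycle.
But removing b-j disconnects b from j — this is a bridge.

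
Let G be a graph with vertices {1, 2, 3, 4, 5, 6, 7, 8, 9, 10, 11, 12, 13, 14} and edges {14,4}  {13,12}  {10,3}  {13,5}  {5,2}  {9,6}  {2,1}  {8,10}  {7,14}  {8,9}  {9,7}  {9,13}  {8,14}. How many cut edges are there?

9

The edges on the cycle 8-9-7-14-8 are not bridges since each lies on that cycle.
But removing 9-6 disconnects 9 from 6; removing 8-10 disconnects 8 from 10; removing 5-2 disconnects 5 from 2; removing 10-3 disconnects 10 from 3 — these are bridges.
In total 9 edges are bridges.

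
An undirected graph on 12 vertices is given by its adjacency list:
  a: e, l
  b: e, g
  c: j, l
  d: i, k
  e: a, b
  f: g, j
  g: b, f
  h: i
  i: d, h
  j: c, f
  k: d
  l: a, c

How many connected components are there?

Starting from d we can reach d, h, i, k. That is one component of size 4.
Starting from a we can reach a, b, c, e, f, g, j, l. That is one component of size 8.
Total: 2 components.

2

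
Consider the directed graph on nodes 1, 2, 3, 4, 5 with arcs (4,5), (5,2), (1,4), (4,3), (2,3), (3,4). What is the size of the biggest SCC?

4

{2, 3, 4, 5} are all mutually reachable — one SCC of size 4.
{1} is an SCC by itself.
The largest has 4 vertices.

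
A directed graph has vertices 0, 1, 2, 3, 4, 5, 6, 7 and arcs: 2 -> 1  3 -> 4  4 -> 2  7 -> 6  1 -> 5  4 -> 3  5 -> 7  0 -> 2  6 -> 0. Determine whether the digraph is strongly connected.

No

There is no directed path from 5 to 3, so the graph is not strongly connected.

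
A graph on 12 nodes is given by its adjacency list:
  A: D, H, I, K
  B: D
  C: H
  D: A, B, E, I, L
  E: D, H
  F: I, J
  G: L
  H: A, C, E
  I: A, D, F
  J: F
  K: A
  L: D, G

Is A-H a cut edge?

No

After removing A-H, the path A-D-E-H still connects them, so the edge is not a bridge.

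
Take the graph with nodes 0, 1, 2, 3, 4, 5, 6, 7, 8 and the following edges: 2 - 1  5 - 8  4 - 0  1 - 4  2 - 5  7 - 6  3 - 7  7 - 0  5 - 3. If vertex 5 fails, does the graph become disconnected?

Yes

Deleting 5 raises the number of components from 1 to 2, so 5 is a cut vertex.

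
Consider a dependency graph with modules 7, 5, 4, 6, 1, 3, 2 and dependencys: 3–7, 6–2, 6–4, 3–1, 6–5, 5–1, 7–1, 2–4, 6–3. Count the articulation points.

Removing 6 increases the component count from 1 to 2, so 6 is a cut vertex.
By contrast removing 1 leaves 1 component; it is not a cut vertex. No other vertex is a cut vertex either.

1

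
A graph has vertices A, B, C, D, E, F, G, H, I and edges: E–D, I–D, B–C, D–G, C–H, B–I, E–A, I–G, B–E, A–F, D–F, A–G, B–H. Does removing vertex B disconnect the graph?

Yes

Deleting B raises the number of components from 1 to 2, so B is a cut vertex.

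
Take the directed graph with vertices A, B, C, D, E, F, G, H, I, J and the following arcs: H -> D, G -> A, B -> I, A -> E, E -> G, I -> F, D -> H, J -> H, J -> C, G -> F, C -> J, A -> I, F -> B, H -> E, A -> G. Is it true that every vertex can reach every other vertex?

There is no directed path from G to H, so the graph is not strongly connected.

No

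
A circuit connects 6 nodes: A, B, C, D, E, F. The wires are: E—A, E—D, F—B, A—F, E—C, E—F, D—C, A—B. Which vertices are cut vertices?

E

Removing E increases the component count from 1 to 2, so E is a cut vertex.
By contrast removing C leaves 1 component; it is not a cut vertex. No other vertex is a cut vertex either.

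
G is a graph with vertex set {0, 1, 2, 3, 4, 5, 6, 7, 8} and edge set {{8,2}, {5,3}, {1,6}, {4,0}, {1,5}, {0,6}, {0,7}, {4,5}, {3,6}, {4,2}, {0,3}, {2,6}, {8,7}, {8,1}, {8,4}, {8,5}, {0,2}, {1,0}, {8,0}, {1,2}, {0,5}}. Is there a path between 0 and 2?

Yes

From 0 we can reach 0, 1, 2, 3, 4, 5, 6, 7, 8, which includes 2.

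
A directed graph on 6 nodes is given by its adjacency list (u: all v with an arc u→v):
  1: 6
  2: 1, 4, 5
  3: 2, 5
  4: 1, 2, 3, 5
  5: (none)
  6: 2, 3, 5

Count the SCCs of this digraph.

{1, 2, 3, 4, 6} are all mutually reachable — one SCC of size 5.
{5} is an SCC by itself.
That gives 2 strongly connected components.

2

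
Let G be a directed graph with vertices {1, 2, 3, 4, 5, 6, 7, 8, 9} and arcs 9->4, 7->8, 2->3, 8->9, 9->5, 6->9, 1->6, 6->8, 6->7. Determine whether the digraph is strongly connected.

No

There is no directed path from 3 to 8, so the graph is not strongly connected.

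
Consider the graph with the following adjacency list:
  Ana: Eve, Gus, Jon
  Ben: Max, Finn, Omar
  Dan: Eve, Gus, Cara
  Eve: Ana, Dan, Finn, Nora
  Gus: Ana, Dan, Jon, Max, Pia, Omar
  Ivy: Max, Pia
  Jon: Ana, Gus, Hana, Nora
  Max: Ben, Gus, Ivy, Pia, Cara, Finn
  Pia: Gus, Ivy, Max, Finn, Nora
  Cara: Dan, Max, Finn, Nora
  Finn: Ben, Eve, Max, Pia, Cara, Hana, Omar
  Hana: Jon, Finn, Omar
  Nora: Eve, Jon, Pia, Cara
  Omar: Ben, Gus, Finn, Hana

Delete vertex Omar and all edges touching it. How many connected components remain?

With Omar gone, the remaining components are: {Ana, Ben, Dan, Eve, Gus, Ivy, Jon, Max, Pia, Cara, Finn, Hana, Nora}.
That is 1 component.

1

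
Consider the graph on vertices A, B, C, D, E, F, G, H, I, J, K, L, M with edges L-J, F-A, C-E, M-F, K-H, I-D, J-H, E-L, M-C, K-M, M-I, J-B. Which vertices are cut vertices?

Removing F increases the component count from 2 to 3, so F is a cut vertex.
Removing I increases the component count from 2 to 3, so I is a cut vertex.
Removing J increases the component count from 2 to 3, so J is a cut vertex.
Likewise M is a cut vertex.
By contrast removing D leaves 2 components; it is not a cut vertex. No other vertex is a cut vertex either.

F, I, J, M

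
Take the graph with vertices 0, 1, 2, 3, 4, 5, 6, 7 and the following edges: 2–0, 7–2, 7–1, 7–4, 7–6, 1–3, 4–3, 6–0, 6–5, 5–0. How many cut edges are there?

0

The edges on the cycle 7-4-3-1-7 are not bridges since each lies on that cycle.
Every edge lies on some cycle, so there are no bridges.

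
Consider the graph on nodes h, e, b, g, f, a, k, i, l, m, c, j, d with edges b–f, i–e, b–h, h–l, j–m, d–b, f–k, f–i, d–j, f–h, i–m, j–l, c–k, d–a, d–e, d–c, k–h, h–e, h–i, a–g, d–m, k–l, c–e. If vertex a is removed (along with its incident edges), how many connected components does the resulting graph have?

2

With a gone, the remaining components are: {g}; {b, c, d, e, f, h, i, j, k, l, m}.
That is 2 components.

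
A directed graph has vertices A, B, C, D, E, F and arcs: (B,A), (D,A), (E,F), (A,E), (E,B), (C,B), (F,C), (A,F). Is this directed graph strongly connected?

There is no directed path from C to D, so the graph is not strongly connected.

No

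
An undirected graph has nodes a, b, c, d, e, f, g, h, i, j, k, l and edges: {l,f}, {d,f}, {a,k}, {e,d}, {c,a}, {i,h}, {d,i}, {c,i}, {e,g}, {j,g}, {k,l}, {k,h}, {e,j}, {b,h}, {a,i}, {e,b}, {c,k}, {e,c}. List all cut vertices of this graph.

e

Removing e increases the component count from 1 to 2, so e is a cut vertex.
By contrast removing f leaves 1 component; it is not a cut vertex. No other vertex is a cut vertex either.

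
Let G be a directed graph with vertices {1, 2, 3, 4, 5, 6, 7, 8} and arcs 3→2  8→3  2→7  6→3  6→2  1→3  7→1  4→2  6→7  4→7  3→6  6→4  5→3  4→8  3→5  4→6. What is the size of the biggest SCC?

8

{1, 2, 3, 4, 5, 6, 7, 8} are all mutually reachable — one SCC of size 8.
The largest has 8 vertices.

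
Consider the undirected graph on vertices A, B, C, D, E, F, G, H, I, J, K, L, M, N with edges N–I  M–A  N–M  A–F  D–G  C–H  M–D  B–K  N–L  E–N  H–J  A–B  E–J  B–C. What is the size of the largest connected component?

Starting from A we can reach A, B, C, D, E, F, G, H, I, J, K, L, M, N. That is one component of size 14.
The largest has 14 vertices.

14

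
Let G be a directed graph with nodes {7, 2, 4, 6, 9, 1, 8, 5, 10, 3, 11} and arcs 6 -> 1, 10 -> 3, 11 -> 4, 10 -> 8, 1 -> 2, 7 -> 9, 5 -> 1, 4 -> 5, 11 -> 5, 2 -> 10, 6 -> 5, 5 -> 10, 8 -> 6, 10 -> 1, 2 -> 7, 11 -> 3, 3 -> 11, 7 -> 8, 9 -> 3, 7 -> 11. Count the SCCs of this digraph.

{1, 2, 3, 4, 5, 6, 7, 8, 9, 10, 11} are all mutually reachable — one SCC of size 11.
That gives 1 strongly connected component.

1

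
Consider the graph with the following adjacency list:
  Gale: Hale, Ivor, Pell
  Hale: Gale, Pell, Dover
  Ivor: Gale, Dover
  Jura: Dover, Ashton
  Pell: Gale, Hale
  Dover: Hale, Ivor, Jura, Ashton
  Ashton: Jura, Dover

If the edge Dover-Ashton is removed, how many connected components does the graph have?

1

Dover and Ashton are still connected via Dover-Jura-Ashton, so the component count stays at 1.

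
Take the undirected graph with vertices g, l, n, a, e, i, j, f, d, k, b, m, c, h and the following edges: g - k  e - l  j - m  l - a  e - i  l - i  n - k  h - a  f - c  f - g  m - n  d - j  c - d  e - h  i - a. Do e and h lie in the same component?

From e we can reach a, e, h, i, l, which includes h.

Yes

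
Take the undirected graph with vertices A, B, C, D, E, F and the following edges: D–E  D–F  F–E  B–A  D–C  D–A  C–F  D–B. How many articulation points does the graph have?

1

Removing D increases the component count from 1 to 2, so D is a cut vertex.
By contrast removing A leaves 1 component; it is not a cut vertex. No other vertex is a cut vertex either.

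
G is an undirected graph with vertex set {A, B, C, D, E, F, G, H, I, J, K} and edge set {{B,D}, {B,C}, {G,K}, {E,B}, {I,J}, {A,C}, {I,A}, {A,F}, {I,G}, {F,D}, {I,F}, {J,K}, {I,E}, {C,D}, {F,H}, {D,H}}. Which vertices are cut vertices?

I

Removing I increases the component count from 1 to 2, so I is a cut vertex.
By contrast removing B leaves 1 component; it is not a cut vertex. No other vertex is a cut vertex either.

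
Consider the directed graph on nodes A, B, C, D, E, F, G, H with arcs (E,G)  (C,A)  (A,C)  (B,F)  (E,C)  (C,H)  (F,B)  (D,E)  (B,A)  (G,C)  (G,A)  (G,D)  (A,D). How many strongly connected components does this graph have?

3

{A, C, D, E, G} are all mutually reachable — one SCC of size 5.
{B, F} are all mutually reachable — one SCC of size 2.
{H} is an SCC by itself.
That gives 3 strongly connected components.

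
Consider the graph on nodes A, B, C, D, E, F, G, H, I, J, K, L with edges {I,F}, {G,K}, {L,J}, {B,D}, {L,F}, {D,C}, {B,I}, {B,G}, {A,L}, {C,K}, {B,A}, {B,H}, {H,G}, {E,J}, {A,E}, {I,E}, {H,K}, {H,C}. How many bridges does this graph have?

The edges on the cycle B-D-C-K-G-B are not bridges since each lies on that cycle.
Every edge lies on some cycle, so there are no bridges.

0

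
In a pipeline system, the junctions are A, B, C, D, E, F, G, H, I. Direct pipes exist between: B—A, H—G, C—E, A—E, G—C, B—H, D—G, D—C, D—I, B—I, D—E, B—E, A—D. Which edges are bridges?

none

The edges on the cycle B-H-G-C-E-A-B are not bridges since each lies on that cycle.
Every edge lies on some cycle, so there are no bridges.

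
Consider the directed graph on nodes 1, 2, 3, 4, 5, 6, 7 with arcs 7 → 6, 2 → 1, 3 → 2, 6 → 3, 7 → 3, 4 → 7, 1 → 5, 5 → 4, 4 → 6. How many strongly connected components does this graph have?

{1, 2, 3, 4, 5, 6, 7} are all mutually reachable — one SCC of size 7.
That gives 1 strongly connected component.

1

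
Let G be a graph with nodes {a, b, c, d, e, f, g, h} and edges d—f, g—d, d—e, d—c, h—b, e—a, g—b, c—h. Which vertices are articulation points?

d, e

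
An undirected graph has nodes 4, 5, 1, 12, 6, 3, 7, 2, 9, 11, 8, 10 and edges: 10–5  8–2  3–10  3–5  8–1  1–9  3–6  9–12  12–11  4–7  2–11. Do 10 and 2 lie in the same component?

The component containing 10 is {3, 5, 6, 10}, and 2 is not in it.

No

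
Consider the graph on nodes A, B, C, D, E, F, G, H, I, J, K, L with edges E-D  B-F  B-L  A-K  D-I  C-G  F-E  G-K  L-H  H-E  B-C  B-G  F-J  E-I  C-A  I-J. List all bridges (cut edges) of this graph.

none

The edges on the cycle B-C-A-K-G-B are not bridges since each lies on that cycle.
Every edge lies on some cycle, so there are no bridges.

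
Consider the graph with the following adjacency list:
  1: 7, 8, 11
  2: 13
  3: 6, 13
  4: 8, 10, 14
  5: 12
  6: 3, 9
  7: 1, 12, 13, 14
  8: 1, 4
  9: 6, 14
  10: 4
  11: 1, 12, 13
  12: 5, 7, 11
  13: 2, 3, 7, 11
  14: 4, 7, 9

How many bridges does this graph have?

3

The edges on the cycle 7-1-11-13-3-6-9-14-7 are not bridges since each lies on that cycle.
But removing 10-4 disconnects 10 from 4; removing 2-13 disconnects 2 from 13; removing 5-12 disconnects 5 from 12 — these are bridges.
That makes 3 bridges.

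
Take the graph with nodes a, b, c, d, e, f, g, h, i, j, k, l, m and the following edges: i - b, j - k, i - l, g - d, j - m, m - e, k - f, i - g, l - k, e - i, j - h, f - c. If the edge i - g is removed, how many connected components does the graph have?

Before removal there are 2 components.
i - g is a bridge — removing it separates i's side from g's side.
After removal: 3 components.

3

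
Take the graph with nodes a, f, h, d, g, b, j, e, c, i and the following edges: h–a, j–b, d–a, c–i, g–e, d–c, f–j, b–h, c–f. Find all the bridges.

c-i, e-g

The edges on the cycle d-c-f-j-b-h-a-d are not bridges since each lies on that cycle.
But removing g–e disconnects g from e; removing c–i disconnects c from i — these are bridges.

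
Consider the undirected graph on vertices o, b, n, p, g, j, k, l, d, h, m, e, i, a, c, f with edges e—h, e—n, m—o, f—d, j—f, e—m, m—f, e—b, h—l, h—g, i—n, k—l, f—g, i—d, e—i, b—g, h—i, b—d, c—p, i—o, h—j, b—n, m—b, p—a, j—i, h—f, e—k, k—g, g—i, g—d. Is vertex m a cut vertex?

No

Deleting m leaves 2 components (was 2), so m is not a cut vertex.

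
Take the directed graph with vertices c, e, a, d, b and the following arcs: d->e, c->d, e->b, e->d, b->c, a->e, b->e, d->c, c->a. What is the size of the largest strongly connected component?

{a, b, c, d, e} are all mutually reachable — one SCC of size 5.
The largest has 5 vertices.

5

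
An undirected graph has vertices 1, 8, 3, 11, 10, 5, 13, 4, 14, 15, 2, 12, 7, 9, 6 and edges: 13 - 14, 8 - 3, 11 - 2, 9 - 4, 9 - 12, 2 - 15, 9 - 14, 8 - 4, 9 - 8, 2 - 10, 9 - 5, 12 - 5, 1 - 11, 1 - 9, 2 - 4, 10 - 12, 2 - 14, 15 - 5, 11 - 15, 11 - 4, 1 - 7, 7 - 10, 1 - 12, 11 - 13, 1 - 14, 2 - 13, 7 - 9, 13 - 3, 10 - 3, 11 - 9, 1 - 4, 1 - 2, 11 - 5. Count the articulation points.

0

Removing 13, for instance, still leaves 2 components. No single vertex removal increases the component count — the graph has no articulation points.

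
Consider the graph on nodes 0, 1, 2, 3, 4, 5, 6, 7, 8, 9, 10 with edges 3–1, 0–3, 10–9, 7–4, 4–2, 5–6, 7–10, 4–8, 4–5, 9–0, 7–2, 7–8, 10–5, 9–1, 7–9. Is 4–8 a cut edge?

After removing 4–8, the path 4-7-8 still connects them, so the edge is not a bridge.

No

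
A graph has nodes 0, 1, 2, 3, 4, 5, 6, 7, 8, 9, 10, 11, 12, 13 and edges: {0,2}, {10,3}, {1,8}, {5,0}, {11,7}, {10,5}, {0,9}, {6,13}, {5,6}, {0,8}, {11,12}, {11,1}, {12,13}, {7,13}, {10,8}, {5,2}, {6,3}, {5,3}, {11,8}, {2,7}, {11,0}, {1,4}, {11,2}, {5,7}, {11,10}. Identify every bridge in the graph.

The edges on the cycle 11-1-8-10-11 are not bridges since each lies on that cycle.
But removing 1—4 disconnects 1 from 4; removing 0—9 disconnects 0 from 9 — these are bridges.

0-9, 1-4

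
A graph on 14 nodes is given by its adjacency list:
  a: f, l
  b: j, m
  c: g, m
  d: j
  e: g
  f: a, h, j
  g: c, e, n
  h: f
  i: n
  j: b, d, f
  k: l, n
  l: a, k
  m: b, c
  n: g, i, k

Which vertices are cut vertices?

f, g, j, n

Removing f increases the component count from 1 to 2, so f is a cut vertex.
Removing g increases the component count from 1 to 2, so g is a cut vertex.
Removing j increases the component count from 1 to 2, so j is a cut vertex.
Likewise n is a cut vertex.
By contrast removing b leaves 1 component; it is not a cut vertex. No other vertex is a cut vertex either.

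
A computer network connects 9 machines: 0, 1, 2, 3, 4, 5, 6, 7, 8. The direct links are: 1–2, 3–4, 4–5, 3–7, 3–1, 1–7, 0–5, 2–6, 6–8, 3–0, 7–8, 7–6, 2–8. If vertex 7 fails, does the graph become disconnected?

No

Deleting 7 leaves 1 component (was 1) (its neighbors 1, 3, 6, 8 remain connected to each other), so 7 is not a cut vertex.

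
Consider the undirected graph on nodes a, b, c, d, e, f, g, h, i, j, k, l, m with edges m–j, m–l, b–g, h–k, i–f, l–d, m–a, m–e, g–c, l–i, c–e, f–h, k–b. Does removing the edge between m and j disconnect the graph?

Yes

Removing m–j leaves no path between m and j: the component count goes from 1 to 2. So it is a bridge.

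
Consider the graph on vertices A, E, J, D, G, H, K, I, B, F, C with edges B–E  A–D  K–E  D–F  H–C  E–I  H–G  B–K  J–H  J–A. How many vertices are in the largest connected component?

7

Starting from B we can reach B, E, I, K. That is one component of size 4.
Starting from A we can reach A, C, D, F, G, H, J. That is one component of size 7.
The largest has 7 vertices.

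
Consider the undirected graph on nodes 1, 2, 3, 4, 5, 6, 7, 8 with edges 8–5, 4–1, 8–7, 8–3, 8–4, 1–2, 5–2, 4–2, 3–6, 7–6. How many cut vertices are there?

Removing 8 increases the component count from 1 to 2, so 8 is a cut vertex.
By contrast removing 7 leaves 1 component; it is not a cut vertex. No other vertex is a cut vertex either.

1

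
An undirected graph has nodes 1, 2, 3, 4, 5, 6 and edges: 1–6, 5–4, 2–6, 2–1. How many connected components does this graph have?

3 is isolated — a component by itself.
Starting from 4 we can reach 4, 5. That is one component of size 2.
Starting from 1 we can reach 1, 2, 6. That is one component of size 3.
Total: 3 components.

3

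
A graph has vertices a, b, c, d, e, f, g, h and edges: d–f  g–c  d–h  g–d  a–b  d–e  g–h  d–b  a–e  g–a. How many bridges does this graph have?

The edges on the cycle g-a-b-d-g are not bridges since each lies on that cycle.
But removing f–d disconnects f from d; removing g–c disconnects g from c — these are bridges.
That makes 2 bridges.

2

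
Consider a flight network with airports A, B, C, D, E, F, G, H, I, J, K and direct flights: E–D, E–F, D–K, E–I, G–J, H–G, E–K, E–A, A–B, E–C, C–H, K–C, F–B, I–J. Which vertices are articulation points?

Removing E increases the component count from 1 to 2, so E is a cut vertex.
By contrast removing G leaves 1 component; it is not a cut vertex. No other vertex is a cut vertex either.

E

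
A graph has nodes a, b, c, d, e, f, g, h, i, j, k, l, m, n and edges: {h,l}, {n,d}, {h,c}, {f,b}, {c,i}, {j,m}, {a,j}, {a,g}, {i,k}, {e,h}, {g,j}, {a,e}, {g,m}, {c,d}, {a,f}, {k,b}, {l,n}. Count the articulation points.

1

Removing a increases the component count from 1 to 2, so a is a cut vertex.
By contrast removing m leaves 1 component; it is not a cut vertex. No other vertex is a cut vertex either.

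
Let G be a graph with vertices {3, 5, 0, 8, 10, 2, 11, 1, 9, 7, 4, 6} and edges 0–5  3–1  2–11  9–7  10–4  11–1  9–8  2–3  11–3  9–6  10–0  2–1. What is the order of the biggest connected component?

Starting from 6 we can reach 6, 7, 8, 9. That is one component of size 4.
Starting from 1 we can reach 1, 2, 3, 11. That is one component of size 4.
Starting from 0 we can reach 0, 4, 5, 10. That is one component of size 4.
The largest has 4 vertices.

4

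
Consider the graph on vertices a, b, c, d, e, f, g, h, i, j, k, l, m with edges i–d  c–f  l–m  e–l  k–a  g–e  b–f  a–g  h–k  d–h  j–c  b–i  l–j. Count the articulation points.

1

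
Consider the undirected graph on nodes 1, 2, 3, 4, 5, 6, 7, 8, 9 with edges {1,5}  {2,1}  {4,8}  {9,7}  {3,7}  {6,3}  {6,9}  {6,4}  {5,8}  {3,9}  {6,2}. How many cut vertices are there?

1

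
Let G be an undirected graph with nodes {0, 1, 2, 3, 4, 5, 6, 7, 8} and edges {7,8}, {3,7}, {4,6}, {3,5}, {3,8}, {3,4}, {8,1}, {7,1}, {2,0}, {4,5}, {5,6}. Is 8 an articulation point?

No

Deleting 8 leaves 2 components (was 2), so 8 is not a cut vertex.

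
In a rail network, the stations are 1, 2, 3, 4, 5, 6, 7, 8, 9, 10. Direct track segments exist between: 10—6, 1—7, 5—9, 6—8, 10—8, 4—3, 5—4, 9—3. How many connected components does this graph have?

2 is isolated — a component by itself.
Starting from 1 we can reach 1, 7. That is one component of size 2.
Starting from 6 we can reach 6, 8, 10. That is one component of size 3.
Starting from 3 we can reach 3, 4, 5, 9. That is one component of size 4.
Total: 4 components.

4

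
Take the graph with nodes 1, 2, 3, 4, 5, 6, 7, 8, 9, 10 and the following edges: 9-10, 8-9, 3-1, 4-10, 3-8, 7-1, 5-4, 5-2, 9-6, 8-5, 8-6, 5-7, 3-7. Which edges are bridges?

2-5

The edges on the cycle 8-5-4-10-9-8 are not bridges since each lies on that cycle.
But removing 5-2 disconnects 5 from 2 — this is a bridge.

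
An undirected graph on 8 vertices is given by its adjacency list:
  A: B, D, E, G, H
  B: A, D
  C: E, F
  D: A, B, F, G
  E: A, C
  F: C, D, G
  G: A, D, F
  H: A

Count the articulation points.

Removing A increases the component count from 1 to 2, so A is a cut vertex.
By contrast removing H leaves 1 component; it is not a cut vertex. No other vertex is a cut vertex either.

1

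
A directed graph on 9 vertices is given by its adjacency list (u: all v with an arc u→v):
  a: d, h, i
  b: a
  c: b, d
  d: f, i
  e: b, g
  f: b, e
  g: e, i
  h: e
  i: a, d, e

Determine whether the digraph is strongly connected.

There is no directed path from h to c, so the graph is not strongly connected.

No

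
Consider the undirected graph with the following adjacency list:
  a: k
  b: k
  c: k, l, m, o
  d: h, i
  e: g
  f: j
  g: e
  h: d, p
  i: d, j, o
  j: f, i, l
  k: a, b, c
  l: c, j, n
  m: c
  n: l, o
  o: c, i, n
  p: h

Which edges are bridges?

The edges on the cycle o-n-l-c-o are not bridges since each lies on that cycle.
But removing i-d disconnects i from d; removing h-d disconnects h from d; removing k-a disconnects k from a; removing c-k disconnects c from k — these are bridges.
In total 9 edges are bridges.

a-k, b-k, c-k, c-m, d-h, d-i, e-g, f-j, h-p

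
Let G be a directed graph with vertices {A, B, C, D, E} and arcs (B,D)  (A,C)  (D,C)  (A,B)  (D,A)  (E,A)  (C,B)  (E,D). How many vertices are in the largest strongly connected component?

{A, B, C, D} are all mutually reachable — one SCC of size 4.
{E} is an SCC by itself.
The largest has 4 vertices.

4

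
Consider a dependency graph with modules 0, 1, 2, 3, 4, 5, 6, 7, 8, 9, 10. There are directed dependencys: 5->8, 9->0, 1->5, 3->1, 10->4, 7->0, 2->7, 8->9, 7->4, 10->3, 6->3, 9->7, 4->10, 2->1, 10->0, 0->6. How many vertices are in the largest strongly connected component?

{0, 1, 3, 4, 5, 6, 7, 8, 9, 10} are all mutually reachable — one SCC of size 10.
{2} is an SCC by itself.
The largest has 10 vertices.

10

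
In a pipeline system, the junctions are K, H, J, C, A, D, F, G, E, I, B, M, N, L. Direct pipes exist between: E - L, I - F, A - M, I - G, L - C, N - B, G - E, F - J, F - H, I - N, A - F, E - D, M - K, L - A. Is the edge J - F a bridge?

Removing J - F leaves no path between J and F: the component count goes from 1 to 2. So it is a bridge.

Yes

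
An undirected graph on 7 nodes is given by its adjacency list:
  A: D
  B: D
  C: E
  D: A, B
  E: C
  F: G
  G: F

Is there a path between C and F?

No

The component containing C is {C, E}, and F is not in it.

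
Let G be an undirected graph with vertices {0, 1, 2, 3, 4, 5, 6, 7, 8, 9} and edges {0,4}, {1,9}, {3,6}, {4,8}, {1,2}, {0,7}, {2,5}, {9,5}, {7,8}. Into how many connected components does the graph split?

Starting from 3 we can reach 3, 6. That is one component of size 2.
Starting from 0 we can reach 0, 4, 7, 8. That is one component of size 4.
Starting from 1 we can reach 1, 2, 5, 9. That is one component of size 4.
Total: 3 components.

3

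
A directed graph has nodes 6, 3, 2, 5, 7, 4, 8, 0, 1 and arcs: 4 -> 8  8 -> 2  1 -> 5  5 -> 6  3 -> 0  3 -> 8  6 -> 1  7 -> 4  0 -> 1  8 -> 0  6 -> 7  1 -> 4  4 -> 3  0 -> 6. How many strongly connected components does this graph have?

2

{0, 1, 3, 4, 5, 6, 7, 8} are all mutually reachable — one SCC of size 8.
{2} is an SCC by itself.
That gives 2 strongly connected components.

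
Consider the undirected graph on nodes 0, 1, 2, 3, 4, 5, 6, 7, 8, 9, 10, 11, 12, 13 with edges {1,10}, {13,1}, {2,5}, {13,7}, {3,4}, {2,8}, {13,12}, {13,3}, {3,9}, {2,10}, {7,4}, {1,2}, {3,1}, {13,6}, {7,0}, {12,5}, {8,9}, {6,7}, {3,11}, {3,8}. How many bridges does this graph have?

The edges on the cycle 13-12-5-2-1-13 are not bridges since each lies on that cycle.
But removing 3—11 disconnects 3 from 11; removing 0—7 disconnects 0 from 7 — these are bridges.
That makes 2 bridges.

2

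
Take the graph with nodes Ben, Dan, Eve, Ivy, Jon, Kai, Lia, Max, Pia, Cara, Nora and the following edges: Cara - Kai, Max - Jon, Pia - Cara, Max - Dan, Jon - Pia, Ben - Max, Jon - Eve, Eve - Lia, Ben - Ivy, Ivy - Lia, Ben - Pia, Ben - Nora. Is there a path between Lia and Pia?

Yes

From Lia we can reach Ben, Dan, Eve, Ivy, Jon, Kai, Lia, Max, Pia, Cara, Nora, which includes Pia.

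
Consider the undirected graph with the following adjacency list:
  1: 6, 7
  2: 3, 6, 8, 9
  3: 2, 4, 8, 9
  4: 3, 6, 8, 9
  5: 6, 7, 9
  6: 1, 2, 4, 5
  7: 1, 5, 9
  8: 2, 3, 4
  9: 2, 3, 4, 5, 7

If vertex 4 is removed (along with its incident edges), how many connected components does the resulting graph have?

With 4 gone, the remaining components are: {1, 2, 3, 5, 6, 7, 8, 9}.
That is 1 component.

1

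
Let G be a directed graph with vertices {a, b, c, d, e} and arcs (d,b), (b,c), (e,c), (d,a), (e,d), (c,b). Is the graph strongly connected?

There is no directed path from b to e, so the graph is not strongly connected.

No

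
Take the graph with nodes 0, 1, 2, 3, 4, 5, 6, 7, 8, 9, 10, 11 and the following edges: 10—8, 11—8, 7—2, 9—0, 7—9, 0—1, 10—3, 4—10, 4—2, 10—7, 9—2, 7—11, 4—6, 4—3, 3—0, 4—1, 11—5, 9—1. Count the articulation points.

2

Removing 4 increases the component count from 1 to 2, so 4 is a cut vertex.
Removing 11 increases the component count from 1 to 2, so 11 is a cut vertex.
By contrast removing 0 leaves 1 component; it is not a cut vertex. No other vertex is a cut vertex either.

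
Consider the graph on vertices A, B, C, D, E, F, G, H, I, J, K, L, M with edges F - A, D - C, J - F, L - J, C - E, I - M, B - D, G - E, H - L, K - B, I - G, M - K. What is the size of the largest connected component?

Starting from A we can reach A, F, H, J, L. That is one component of size 5.
Starting from B we can reach B, C, D, E, G, I, K, M. That is one component of size 8.
The largest has 8 vertices.

8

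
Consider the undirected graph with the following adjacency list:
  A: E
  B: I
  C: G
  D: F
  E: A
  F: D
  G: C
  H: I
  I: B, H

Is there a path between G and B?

The component containing G is {C, G}, and B is not in it.

No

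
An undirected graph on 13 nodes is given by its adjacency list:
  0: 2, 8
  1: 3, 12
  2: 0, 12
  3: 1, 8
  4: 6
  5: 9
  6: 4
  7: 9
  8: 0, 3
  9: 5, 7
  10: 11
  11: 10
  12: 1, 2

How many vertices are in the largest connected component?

Starting from 4 we can reach 4, 6. That is one component of size 2.
Starting from 10 we can reach 10, 11. That is one component of size 2.
Starting from 5 we can reach 5, 7, 9. That is one component of size 3.
Starting from 0 we can reach 0, 1, 2, 3, 8, 12. That is one component of size 6.
The largest has 6 vertices.

6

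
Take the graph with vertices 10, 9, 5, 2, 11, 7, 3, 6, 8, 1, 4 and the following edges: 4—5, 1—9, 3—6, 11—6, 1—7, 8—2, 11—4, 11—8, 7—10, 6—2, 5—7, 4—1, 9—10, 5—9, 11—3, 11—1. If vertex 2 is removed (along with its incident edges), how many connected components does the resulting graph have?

With 2 gone, the remaining components are: {1, 3, 4, 5, 6, 7, 8, 9, 10, 11}.
That is 1 component.

1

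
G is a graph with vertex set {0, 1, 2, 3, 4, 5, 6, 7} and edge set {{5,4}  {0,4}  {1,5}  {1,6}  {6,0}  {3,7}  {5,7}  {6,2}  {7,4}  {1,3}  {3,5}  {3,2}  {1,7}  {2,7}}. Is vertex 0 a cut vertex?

No

Deleting 0 leaves 1 component (was 1) (its neighbors 4, 6 remain connected to each other), so 0 is not a cut vertex.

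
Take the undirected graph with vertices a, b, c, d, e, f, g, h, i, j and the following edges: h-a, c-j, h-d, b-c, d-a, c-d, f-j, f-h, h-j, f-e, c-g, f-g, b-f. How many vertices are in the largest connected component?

9

i is isolated — a component by itself.
Starting from a we can reach a, b, c, d, e, f, g, h, j. That is one component of size 9.
The largest has 9 vertices.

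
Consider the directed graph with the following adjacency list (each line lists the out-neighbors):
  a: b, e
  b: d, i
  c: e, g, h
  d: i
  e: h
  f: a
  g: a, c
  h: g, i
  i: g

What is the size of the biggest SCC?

8

{a, b, c, d, e, g, h, i} are all mutually reachable — one SCC of size 8.
{f} is an SCC by itself.
The largest has 8 vertices.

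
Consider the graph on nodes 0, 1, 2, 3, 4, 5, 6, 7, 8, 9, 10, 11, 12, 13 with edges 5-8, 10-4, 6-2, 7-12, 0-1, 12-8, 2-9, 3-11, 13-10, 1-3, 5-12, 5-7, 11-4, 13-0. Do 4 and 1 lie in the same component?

From 4 we can reach 0, 1, 3, 4, 10, 11, 13, which includes 1.

Yes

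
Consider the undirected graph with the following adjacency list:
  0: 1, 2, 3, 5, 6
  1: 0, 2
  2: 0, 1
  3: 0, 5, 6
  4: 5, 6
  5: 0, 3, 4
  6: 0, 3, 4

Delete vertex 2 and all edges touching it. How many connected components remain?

With 2 gone, the remaining components are: {0, 1, 3, 4, 5, 6}.
That is 1 component.

1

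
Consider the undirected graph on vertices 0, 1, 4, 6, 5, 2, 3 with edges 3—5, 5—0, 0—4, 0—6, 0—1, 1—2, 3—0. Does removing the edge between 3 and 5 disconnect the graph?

After removing 3—5, the path 3-0-5 still connects them, so the edge is not a bridge.

No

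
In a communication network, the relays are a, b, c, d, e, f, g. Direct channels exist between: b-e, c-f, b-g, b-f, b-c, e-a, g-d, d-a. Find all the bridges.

none

The edges on the cycle b-c-f-b are not bridges since each lies on that cycle.
Every edge lies on some cycle, so there are no bridges.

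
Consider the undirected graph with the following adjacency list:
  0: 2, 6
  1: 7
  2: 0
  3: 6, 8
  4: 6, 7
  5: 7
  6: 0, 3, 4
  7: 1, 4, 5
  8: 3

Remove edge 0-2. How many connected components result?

2

Before removal there is 1 component.
0-2 is a bridge — removing it separates 0's side from 2's side.
After removal: 2 components.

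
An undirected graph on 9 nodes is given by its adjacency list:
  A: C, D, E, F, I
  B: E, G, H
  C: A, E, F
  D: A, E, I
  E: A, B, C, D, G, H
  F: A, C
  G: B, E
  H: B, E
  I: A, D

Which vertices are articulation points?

Removing E increases the component count from 1 to 2, so E is a cut vertex.
By contrast removing G leaves 1 component; it is not a cut vertex. No other vertex is a cut vertex either.

E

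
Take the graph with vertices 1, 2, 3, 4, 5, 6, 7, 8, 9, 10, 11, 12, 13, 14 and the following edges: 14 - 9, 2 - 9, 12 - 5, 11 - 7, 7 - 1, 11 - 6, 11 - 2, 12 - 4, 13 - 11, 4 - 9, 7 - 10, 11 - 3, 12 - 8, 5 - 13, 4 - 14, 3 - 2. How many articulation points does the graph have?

3

Removing 7 increases the component count from 1 to 3, so 7 is a cut vertex.
Removing 11 increases the component count from 1 to 3, so 11 is a cut vertex.
Removing 12 increases the component count from 1 to 2, so 12 is a cut vertex.
By contrast removing 2 leaves 1 component; it is not a cut vertex. No other vertex is a cut vertex either.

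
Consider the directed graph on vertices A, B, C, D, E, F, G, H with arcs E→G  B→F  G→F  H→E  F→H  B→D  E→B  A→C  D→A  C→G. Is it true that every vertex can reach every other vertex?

From F we can reach every vertex (A, B, C, D, E, F, G, H), and every vertex can reach F (A, B, C, D, E, F, G, H). So the whole graph is one strongly connected component.

Yes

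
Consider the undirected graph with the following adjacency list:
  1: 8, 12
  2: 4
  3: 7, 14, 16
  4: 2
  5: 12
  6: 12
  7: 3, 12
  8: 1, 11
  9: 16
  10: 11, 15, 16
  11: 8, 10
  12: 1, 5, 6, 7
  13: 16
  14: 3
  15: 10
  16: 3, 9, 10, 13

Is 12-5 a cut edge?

Yes

Removing 12-5 leaves no path between 12 and 5: the component count goes from 2 to 3. So it is a bridge.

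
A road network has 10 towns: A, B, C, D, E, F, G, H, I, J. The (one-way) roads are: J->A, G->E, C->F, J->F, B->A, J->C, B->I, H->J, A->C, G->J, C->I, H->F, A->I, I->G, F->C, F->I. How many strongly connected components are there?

5

{A, C, F, G, I, J} are all mutually reachable — one SCC of size 6.
{D} is an SCC by itself.
{H} is an SCC by itself.
{B} is an SCC by itself.
{E} is an SCC by itself.
That gives 5 strongly connected components.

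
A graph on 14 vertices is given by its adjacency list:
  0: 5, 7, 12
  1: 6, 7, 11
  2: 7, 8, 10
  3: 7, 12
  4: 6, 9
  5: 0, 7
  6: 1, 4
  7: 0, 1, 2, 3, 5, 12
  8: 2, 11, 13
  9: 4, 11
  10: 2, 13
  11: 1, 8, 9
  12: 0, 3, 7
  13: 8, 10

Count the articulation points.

1

Removing 7 increases the component count from 1 to 2, so 7 is a cut vertex.
By contrast removing 6 leaves 1 component; it is not a cut vertex. No other vertex is a cut vertex either.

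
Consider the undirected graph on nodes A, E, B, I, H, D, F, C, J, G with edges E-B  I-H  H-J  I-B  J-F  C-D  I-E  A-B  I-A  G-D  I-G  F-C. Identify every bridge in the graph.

The edges on the cycle I-A-B-I are not bridges since each lies on that cycle.
Every edge lies on some cycle, so there are no bridges.

none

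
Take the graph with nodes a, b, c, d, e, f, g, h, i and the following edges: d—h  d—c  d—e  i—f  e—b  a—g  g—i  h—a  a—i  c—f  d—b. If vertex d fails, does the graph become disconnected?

Yes

Deleting d raises the number of components from 1 to 2, so d is a cut vertex.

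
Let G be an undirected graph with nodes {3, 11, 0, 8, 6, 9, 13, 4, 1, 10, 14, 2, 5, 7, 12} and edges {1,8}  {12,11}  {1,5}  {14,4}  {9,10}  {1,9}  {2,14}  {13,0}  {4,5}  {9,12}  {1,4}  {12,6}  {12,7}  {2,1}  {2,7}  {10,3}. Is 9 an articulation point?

Yes

Deleting 9 raises the number of components from 2 to 3, so 9 is a cut vertex.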